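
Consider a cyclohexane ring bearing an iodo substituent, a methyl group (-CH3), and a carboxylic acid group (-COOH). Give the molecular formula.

C8H13IO2

Atom tally by fragment:
  cyclohexane ring core → C:6 H:12
  (− 3 ring H displaced by substituents)
  + I → I:1
  + CH3 → C:1 H:3
  + COOH → C:1 H:1 O:2
Element totals:
  C: 8
  H: 13
  I: 1
  O: 2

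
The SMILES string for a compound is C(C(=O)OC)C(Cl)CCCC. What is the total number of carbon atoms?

Atom tally by fragment:
  CH3OOCCH2 → C:3 H:5 O:2
  CH(Cl) → C:1 H:1 Cl:1
  CH2 → C:1 H:2
  CH2 → C:1 H:2
  CH2 → C:1 H:2
  CH3 → C:1 H:3
Element totals:
  C: 8
  H: 15
  Cl: 1
  O: 2

8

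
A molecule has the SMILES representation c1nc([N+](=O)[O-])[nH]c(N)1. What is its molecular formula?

C3H4N4O2

Atom tally by fragment:
  imidazole ring core → C:3 H:4 N:2
  (− 2 ring H displaced by substituents)
  + NO2 → N:1 O:2
  + NH2 → N:1 H:2
Element totals:
  C: 3
  H: 4
  N: 4
  O: 2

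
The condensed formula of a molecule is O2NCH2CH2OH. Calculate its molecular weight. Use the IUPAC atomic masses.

Atom tally by fragment:
  O2NCH2 → C:1 H:2 N:1 O:2
  CH2OH → C:1 H:3 O:1
Element totals:
  C: 2
  H: 5
  N: 1
  O: 3
Molecular formula: C2H5NO3.
  M = 2(12.011) + 5(1.008) + 14.007 + 3(15.999)
    = 24.022 + 5.040 + 14.007 + 47.997 = 91.066

91.07 g/mol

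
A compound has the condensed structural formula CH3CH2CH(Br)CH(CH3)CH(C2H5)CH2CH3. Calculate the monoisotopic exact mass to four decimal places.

220.0827

Atom tally by fragment:
  CH3 → C:1 H:3
  CH2 → C:1 H:2
  CH(Br) → C:1 H:1 Br:1
  CH(CH3) → C:2 H:4
  CH(C2H5) → C:3 H:6
  CH2 → C:1 H:2
  CH3 → C:1 H:3
Element totals:
  C: 10
  H: 21
  Br: 1
Molecular formula: C10H21Br.
  M = 10(12.0) + 21(1.007825) + 78.918338
    = 120.000000 + 21.164325 + 78.918338 = 220.082663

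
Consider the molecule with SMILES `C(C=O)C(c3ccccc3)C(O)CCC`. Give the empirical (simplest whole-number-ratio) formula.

C13H18O2

Atom tally by fragment:
  OHCCH2 → C:2 H:3 O:1
  CH(C6H5) → C:7 H:6
  CH(OH) → C:1 H:2 O:1
  CH2 → C:1 H:2
  CH2 → C:1 H:2
  CH3 → C:1 H:3
Element totals:
  C: 13
  H: 18
  O: 2
Molecular formula: C13H18O2.
gcd of subscripts (13, 18, 2) = 1, so the empirical formula equals the molecular formula.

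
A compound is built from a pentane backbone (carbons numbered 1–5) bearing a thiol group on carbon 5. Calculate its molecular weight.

104.21 g/mol

Atom tally by fragment:
  CH3 → C:1 H:3
  CH2 → C:1 H:2
  CH2 → C:1 H:2
  CH2 → C:1 H:2
  CH2SH → C:1 H:3 S:1
Element totals:
  C: 5
  H: 12
  S: 1
Molecular formula: C5H12S.
  M = 5(12.011) + 12(1.008) + 32.06
    = 60.055 + 12.096 + 32.060 = 104.211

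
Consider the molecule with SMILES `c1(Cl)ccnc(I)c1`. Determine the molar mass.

Atom tally by fragment:
  pyridine ring core → C:5 H:5 N:1
  (− 2 ring H displaced by substituents)
  + Cl → Cl:1
  + I → I:1
Element totals:
  C: 5
  H: 3
  Cl: 1
  I: 1
  N: 1
Molecular formula: C5H3ClIN.
  M = 5(12.011) + 3(1.008) + 35.45 + 126.904 + 14.007
    = 60.055 + 3.024 + 35.450 + 126.904 + 14.007 = 239.440

239.44 g/mol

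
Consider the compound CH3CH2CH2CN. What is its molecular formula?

Atom tally by fragment:
  CH3 → C:1 H:3
  CH2 → C:1 H:2
  CH2CN → C:2 H:2 N:1
Element totals:
  C: 4
  H: 7
  N: 1

C4H7N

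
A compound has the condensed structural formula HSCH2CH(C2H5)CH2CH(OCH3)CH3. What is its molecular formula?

C8H18OS

Element totals:
  C: 8
  H: 18
  O: 1
  S: 1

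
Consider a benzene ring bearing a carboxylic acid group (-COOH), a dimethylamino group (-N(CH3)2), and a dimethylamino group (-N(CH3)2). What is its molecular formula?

Atom tally by fragment:
  benzene ring core → C:6 H:6
  (− 3 ring H displaced by substituents)
  + COOH → C:1 H:1 O:2
  + N(CH3)2 → N:1 C:2 H:6
  + N(CH3)2 → N:1 C:2 H:6
Element totals:
  C: 11
  H: 16
  N: 2
  O: 2

C11H16N2O2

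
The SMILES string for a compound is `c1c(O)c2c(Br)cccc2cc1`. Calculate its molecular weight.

Atom tally by fragment:
  naphthalene ring system core → C:10 H:8
  (− 2 ring H displaced by substituents)
  + OH → O:1 H:1
  + Br → Br:1
Element totals:
  C: 10
  H: 7
  Br: 1
  O: 1
Molecular formula: C10H7BrO.
  M = 10(12.011) + 7(1.008) + 79.904 + 15.999
    = 120.110 + 7.056 + 79.904 + 15.999 = 223.069

223.07 g/mol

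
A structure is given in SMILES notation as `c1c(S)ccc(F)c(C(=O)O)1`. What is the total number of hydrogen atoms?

5

Atom tally by fragment:
  benzene ring core → C:6 H:6
  (− 3 ring H displaced by substituents)
  + SH → S:1 H:1
  + F → F:1
  + COOH → C:1 H:1 O:2
Element totals:
  C: 7
  H: 5
  F: 1
  O: 2
  S: 1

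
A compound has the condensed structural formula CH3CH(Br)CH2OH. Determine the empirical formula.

Element totals:
  C: 3
  H: 7
  Br: 1
  O: 1
Molecular formula: C3H7BrO.
gcd of subscripts (1, 3, 7, 1) = 1, so the empirical formula equals the molecular formula.

C3H7BrO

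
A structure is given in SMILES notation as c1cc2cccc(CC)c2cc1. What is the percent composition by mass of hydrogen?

Atom tally by fragment:
  naphthalene ring system core → C:10 H:8
  (− 1 ring H displaced by substituents)
  + C2H5 → C:2 H:5
Element totals:
  C: 12
  H: 12
Molecular formula: C12H12.
Molar mass = 156.228 g/mol.
Mass from H: 12 × 1.008 = 12.096 g/mol.
%H = 12.096 / 156.228 × 100 = 7.74%.

7.74%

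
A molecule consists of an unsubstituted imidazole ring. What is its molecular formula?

C3H4N2

Atom tally by fragment:
  imidazole ring core → C:3 H:4 N:2
Element totals:
  C: 3
  H: 4
  N: 2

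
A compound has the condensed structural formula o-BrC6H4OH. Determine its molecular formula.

Atom tally by fragment:
  benzene ring core → C:6 H:6
  (− 2 ring H displaced by substituents)
  + Br → Br:1
  + OH → O:1 H:1
Element totals:
  C: 6
  H: 5
  Br: 1
  O: 1

C6H5BrO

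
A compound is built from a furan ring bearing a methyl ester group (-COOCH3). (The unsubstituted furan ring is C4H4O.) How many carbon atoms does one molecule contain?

6

Atom tally by fragment:
  furan ring core → C:4 H:4 O:1
  (− 1 ring H displaced by substituents)
  + COOCH3 → C:2 H:3 O:2
Element totals:
  C: 6
  H: 6
  O: 3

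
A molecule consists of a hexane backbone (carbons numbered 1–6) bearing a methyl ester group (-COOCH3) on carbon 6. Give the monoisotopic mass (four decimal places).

Atom tally by fragment:
  CH3 → C:1 H:3
  CH2 → C:1 H:2
  CH2 → C:1 H:2
  CH2 → C:1 H:2
  CH2 → C:1 H:2
  CH2COOCH3 → C:3 H:5 O:2
Element totals:
  C: 8
  H: 16
  O: 2
Molecular formula: C8H16O2.
  M = 8(12.0) + 16(1.007825) + 2(15.994915)
    = 96.000000 + 16.125200 + 31.989830 = 144.115030

144.1150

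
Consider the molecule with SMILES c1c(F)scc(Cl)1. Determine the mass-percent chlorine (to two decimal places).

Atom tally by fragment:
  thiophene ring core → C:4 H:4 S:1
  (− 2 ring H displaced by substituents)
  + F → F:1
  + Cl → Cl:1
Element totals:
  C: 4
  H: 2
  Cl: 1
  F: 1
  S: 1
Molecular formula: C4H2ClFS.
Molar mass = 136.568 g/mol.
Mass from Cl: 1 × 35.45 = 35.450 g/mol.
%Cl = 35.450 / 136.568 × 100 = 25.96%.

25.96%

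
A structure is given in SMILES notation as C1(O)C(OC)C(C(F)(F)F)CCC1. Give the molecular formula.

Atom tally by fragment:
  cyclohexane ring core → C:6 H:12
  (− 3 ring H displaced by substituents)
  + OH → O:1 H:1
  + OCH3 → C:1 H:3 O:1
  + CF3 → C:1 F:3
Element totals:
  C: 8
  H: 13
  F: 3
  O: 2

C8H13F3O2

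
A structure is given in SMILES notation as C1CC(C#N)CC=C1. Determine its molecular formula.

Atom tally by fragment:
  cyclohexene ring core → C:6 H:10
  (− 1 ring H displaced by substituents)
  + CN → C:1 N:1
Element totals:
  C: 7
  H: 9
  N: 1

C7H9N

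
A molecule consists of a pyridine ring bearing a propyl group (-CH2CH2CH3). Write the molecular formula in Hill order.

Atom tally by fragment:
  pyridine ring core → C:5 H:5 N:1
  (− 1 ring H displaced by substituents)
  + CH2CH2CH3 → C:3 H:7
Element totals:
  C: 8
  H: 11
  N: 1

C8H11N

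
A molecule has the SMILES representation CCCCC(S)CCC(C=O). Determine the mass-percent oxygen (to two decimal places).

9.18%

Atom tally by fragment:
  CH3 → C:1 H:3
  CH2 → C:1 H:2
  CH2 → C:1 H:2
  CH2 → C:1 H:2
  CH(SH) → C:1 H:2 S:1
  CH2 → C:1 H:2
  CH2 → C:1 H:2
  CH2CHO → C:2 H:3 O:1
Element totals:
  C: 9
  H: 18
  O: 1
  S: 1
Molecular formula: C9H18OS.
Molar mass = 174.302 g/mol.
Mass from O: 1 × 15.999 = 15.999 g/mol.
%O = 15.999 / 174.302 × 100 = 9.18%.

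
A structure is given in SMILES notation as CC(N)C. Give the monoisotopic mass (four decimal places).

59.0735

Atom tally by fragment:
  CH3 → C:1 H:3
  CH(NH2) → C:1 H:3 N:1
  CH3 → C:1 H:3
Element totals:
  C: 3
  H: 9
  N: 1
Molecular formula: C3H9N.
  M = 3(12.0) + 9(1.007825) + 14.003074
    = 36.000000 + 9.070425 + 14.003074 = 59.073499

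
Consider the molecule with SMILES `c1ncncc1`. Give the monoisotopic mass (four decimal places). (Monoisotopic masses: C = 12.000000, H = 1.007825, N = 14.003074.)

Atom tally by fragment:
  pyrimidine ring core → C:4 H:4 N:2
Element totals:
  C: 4
  H: 4
  N: 2
Molecular formula: C4H4N2.
  M = 4(12.0) + 4(1.007825) + 2(14.003074)
    = 48.000000 + 4.031300 + 28.006148 = 80.037448

80.0374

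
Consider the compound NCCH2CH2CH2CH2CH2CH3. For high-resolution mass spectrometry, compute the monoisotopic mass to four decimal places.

111.1048

Element totals:
  C: 7
  H: 13
  N: 1
Molecular formula: C7H13N.
  M = 7(12.0) + 13(1.007825) + 14.003074
    = 84.000000 + 13.101725 + 14.003074 = 111.104799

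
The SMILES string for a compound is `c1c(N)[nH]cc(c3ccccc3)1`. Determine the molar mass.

Atom tally by fragment:
  pyrrole ring core → C:4 H:5 N:1
  (− 2 ring H displaced by substituents)
  + NH2 → N:1 H:2
  + C6H5 → C:6 H:5
Element totals:
  C: 10
  H: 10
  N: 2
Molecular formula: C10H10N2.
  M = 10(12.011) + 10(1.008) + 2(14.007)
    = 120.110 + 10.080 + 28.014 = 158.204

158.20 g/mol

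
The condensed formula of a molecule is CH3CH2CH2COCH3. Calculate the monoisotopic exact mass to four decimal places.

Element totals:
  C: 5
  H: 10
  O: 1
Molecular formula: C5H10O.
  M = 5(12.0) + 10(1.007825) + 15.994915
    = 60.000000 + 10.078250 + 15.994915 = 86.073165

86.0732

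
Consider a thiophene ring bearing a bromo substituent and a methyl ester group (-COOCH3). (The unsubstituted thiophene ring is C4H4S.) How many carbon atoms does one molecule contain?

Atom tally by fragment:
  thiophene ring core → C:4 H:4 S:1
  (− 2 ring H displaced by substituents)
  + Br → Br:1
  + COOCH3 → C:2 H:3 O:2
Element totals:
  C: 6
  H: 5
  Br: 1
  O: 2
  S: 1

6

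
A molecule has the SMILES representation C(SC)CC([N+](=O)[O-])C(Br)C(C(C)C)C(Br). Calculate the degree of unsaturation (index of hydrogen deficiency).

1

Atom tally by fragment:
  CH3SCH2 → C:2 H:5 S:1
  CH2 → C:1 H:2
  CH(NO2) → C:1 H:1 N:1 O:2
  CH(Br) → C:1 H:1 Br:1
  CH(CH(CH3)2) → C:4 H:8
  CH2Br → C:1 H:2 Br:1
Element totals:
  C: 10
  H: 19
  Br: 2
  N: 1
  O: 2
  S: 1
Molecular formula: C10H19Br2NO2S.
DoU = (2C + 2 + N − H − X) / 2 = (2·10 + 2 + 1 − 19 − 2) / 2 = 1.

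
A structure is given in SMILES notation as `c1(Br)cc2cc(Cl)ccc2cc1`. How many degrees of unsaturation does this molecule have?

Atom tally by fragment:
  naphthalene ring system core → C:10 H:8
  (− 2 ring H displaced by substituents)
  + Br → Br:1
  + Cl → Cl:1
Element totals:
  C: 10
  H: 6
  Br: 1
  Cl: 1
Molecular formula: C10H6BrCl.
DoU = (2C + 2 + N − H − X) / 2 = (2·10 + 2 + 0 − 6 − 2) / 2 = 7.

7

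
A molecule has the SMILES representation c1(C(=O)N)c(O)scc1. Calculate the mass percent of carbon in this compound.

Atom tally by fragment:
  thiophene ring core → C:4 H:4 S:1
  (− 2 ring H displaced by substituents)
  + CONH2 → C:1 H:2 O:1 N:1
  + OH → O:1 H:1
Element totals:
  C: 5
  H: 5
  N: 1
  O: 2
  S: 1
Molecular formula: C5H5NO2S.
Molar mass = 143.160 g/mol.
Mass from C: 5 × 12.011 = 60.055 g/mol.
%C = 60.055 / 143.160 × 100 = 41.95%.

41.95%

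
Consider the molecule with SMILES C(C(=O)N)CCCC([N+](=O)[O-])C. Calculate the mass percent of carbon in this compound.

48.26%

Atom tally by fragment:
  H2NOCCH2 → C:2 H:4 O:1 N:1
  CH2 → C:1 H:2
  CH2 → C:1 H:2
  CH2 → C:1 H:2
  CH(NO2) → C:1 H:1 N:1 O:2
  CH3 → C:1 H:3
Element totals:
  C: 7
  H: 14
  N: 2
  O: 3
Molecular formula: C7H14N2O3.
Molar mass = 174.200 g/mol.
Mass from C: 7 × 12.011 = 84.077 g/mol.
%C = 84.077 / 174.200 × 100 = 48.26%.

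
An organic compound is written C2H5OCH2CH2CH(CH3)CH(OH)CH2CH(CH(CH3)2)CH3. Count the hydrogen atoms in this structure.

Atom tally by fragment:
  C2H5OCH2 → C:3 H:7 O:1
  CH2 → C:1 H:2
  CH(CH3) → C:2 H:4
  CH(OH) → C:1 H:2 O:1
  CH2 → C:1 H:2
  CH(CH(CH3)2) → C:4 H:8
  CH3 → C:1 H:3
Element totals:
  C: 13
  H: 28
  O: 2

28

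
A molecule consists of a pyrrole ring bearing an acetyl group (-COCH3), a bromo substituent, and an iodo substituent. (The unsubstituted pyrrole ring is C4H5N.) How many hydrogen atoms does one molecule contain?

5

Atom tally by fragment:
  pyrrole ring core → C:4 H:5 N:1
  (− 3 ring H displaced by substituents)
  + COCH3 → C:2 H:3 O:1
  + Br → Br:1
  + I → I:1
Element totals:
  C: 6
  H: 5
  Br: 1
  I: 1
  N: 1
  O: 1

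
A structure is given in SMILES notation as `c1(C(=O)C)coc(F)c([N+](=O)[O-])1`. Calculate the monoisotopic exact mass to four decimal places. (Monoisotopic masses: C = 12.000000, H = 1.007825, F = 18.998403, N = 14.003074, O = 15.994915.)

Atom tally by fragment:
  furan ring core → C:4 H:4 O:1
  (− 3 ring H displaced by substituents)
  + COCH3 → C:2 H:3 O:1
  + F → F:1
  + NO2 → N:1 O:2
Element totals:
  C: 6
  H: 4
  F: 1
  N: 1
  O: 4
Molecular formula: C6H4FNO4.
  M = 6(12.0) + 4(1.007825) + 18.998403 + 14.003074 + 4(15.994915)
    = 72.000000 + 4.031300 + 18.998403 + 14.003074 + 63.979660 = 173.012437

173.0124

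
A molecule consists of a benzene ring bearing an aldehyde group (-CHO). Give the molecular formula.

Atom tally by fragment:
  benzene ring core → C:6 H:6
  (− 1 ring H displaced by substituents)
  + CHO → C:1 H:1 O:1
Element totals:
  C: 7
  H: 6
  O: 1

C7H6O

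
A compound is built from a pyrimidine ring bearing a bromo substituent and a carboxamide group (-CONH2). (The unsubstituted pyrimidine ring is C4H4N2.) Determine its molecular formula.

Atom tally by fragment:
  pyrimidine ring core → C:4 H:4 N:2
  (− 2 ring H displaced by substituents)
  + Br → Br:1
  + CONH2 → C:1 H:2 O:1 N:1
Element totals:
  C: 5
  H: 4
  Br: 1
  N: 3
  O: 1

C5H4BrN3O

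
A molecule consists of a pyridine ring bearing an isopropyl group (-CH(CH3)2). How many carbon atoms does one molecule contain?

Atom tally by fragment:
  pyridine ring core → C:5 H:5 N:1
  (− 1 ring H displaced by substituents)
  + CH(CH3)2 → C:3 H:7
Element totals:
  C: 8
  H: 11
  N: 1

8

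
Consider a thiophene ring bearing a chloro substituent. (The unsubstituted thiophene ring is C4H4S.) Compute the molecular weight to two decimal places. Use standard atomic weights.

118.58 g/mol

Atom tally by fragment:
  thiophene ring core → C:4 H:4 S:1
  (− 1 ring H displaced by substituents)
  + Cl → Cl:1
Element totals:
  C: 4
  H: 3
  Cl: 1
  S: 1
Molecular formula: C4H3ClS.
  M = 4(12.011) + 3(1.008) + 35.45 + 32.06
    = 48.044 + 3.024 + 35.450 + 32.060 = 118.578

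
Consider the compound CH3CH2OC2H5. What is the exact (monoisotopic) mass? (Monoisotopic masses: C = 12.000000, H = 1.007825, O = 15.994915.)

74.0732

Atom tally by fragment:
  CH3 → C:1 H:3
  CH2OC2H5 → C:3 H:7 O:1
Element totals:
  C: 4
  H: 10
  O: 1
Molecular formula: C4H10O.
  M = 4(12.0) + 10(1.007825) + 15.994915
    = 48.000000 + 10.078250 + 15.994915 = 74.073165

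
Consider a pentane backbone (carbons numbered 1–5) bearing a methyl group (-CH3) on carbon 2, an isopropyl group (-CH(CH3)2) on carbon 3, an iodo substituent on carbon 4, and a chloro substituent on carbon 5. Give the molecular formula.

Atom tally by fragment:
  CH3 → C:1 H:3
  CH(CH3) → C:2 H:4
  CH(CH(CH3)2) → C:4 H:8
  CH(I) → C:1 H:1 I:1
  CH2Cl → C:1 H:2 Cl:1
Element totals:
  C: 9
  H: 18
  Cl: 1
  I: 1

C9H18ClI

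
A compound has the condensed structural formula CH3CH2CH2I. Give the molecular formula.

Atom tally by fragment:
  CH3 → C:1 H:3
  CH2 → C:1 H:2
  CH2I → C:1 H:2 I:1
Element totals:
  C: 3
  H: 7
  I: 1

C3H7I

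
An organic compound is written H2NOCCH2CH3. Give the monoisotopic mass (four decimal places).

73.0528

Atom tally by fragment:
  H2NOCCH2 → C:2 H:4 O:1 N:1
  CH3 → C:1 H:3
Element totals:
  C: 3
  H: 7
  N: 1
  O: 1
Molecular formula: C3H7NO.
  M = 3(12.0) + 7(1.007825) + 14.003074 + 15.994915
    = 36.000000 + 7.054775 + 14.003074 + 15.994915 = 73.052764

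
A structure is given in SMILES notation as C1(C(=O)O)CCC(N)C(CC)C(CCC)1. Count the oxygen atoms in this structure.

Atom tally by fragment:
  cyclohexane ring core → C:6 H:12
  (− 4 ring H displaced by substituents)
  + COOH → C:1 H:1 O:2
  + NH2 → N:1 H:2
  + C2H5 → C:2 H:5
  + CH2CH2CH3 → C:3 H:7
Element totals:
  C: 12
  H: 23
  N: 1
  O: 2

2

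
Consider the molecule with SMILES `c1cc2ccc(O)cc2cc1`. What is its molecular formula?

Atom tally by fragment:
  naphthalene ring system core → C:10 H:8
  (− 1 ring H displaced by substituents)
  + OH → O:1 H:1
Element totals:
  C: 10
  H: 8
  O: 1

C10H8O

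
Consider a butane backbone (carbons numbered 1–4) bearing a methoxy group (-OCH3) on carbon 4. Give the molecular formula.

Atom tally by fragment:
  CH3 → C:1 H:3
  CH2 → C:1 H:2
  CH2 → C:1 H:2
  CH2OCH3 → C:2 H:5 O:1
Element totals:
  C: 5
  H: 12
  O: 1

C5H12O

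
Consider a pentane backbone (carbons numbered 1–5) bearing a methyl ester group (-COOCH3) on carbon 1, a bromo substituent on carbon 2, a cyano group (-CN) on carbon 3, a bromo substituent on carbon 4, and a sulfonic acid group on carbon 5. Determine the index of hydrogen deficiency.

Atom tally by fragment:
  CH3OOCCH2 → C:3 H:5 O:2
  CH(Br) → C:1 H:1 Br:1
  CH(CN) → C:2 H:1 N:1
  CH(Br) → C:1 H:1 Br:1
  CH2SO3H → C:1 H:3 S:1 O:3
Element totals:
  C: 8
  H: 11
  Br: 2
  N: 1
  O: 5
  S: 1
Molecular formula: C8H11Br2NO5S.
DoU = (2C + 2 + N − H − X) / 2 = (2·8 + 2 + 1 − 11 − 2) / 2 = 3.

3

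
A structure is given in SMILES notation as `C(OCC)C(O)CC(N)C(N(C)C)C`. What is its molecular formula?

C10H24N2O2

Atom tally by fragment:
  C2H5OCH2 → C:3 H:7 O:1
  CH(OH) → C:1 H:2 O:1
  CH2 → C:1 H:2
  CH(NH2) → C:1 H:3 N:1
  CH(N(CH3)2) → C:3 H:7 N:1
  CH3 → C:1 H:3
Element totals:
  C: 10
  H: 24
  N: 2
  O: 2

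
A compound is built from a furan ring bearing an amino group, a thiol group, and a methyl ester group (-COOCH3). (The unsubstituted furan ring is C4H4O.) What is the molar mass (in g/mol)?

Atom tally by fragment:
  furan ring core → C:4 H:4 O:1
  (− 3 ring H displaced by substituents)
  + NH2 → N:1 H:2
  + SH → S:1 H:1
  + COOCH3 → C:2 H:3 O:2
Element totals:
  C: 6
  H: 7
  N: 1
  O: 3
  S: 1
Molecular formula: C6H7NO3S.
  M = 6(12.011) + 7(1.008) + 14.007 + 3(15.999) + 32.06
    = 72.066 + 7.056 + 14.007 + 47.997 + 32.060 = 173.186

173.19 g/mol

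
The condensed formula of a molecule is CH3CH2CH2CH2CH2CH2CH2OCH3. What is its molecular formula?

Atom tally by fragment:
  CH3 → C:1 H:3
  CH2 → C:1 H:2
  CH2 → C:1 H:2
  CH2 → C:1 H:2
  CH2 → C:1 H:2
  CH2 → C:1 H:2
  CH2OCH3 → C:2 H:5 O:1
Element totals:
  C: 8
  H: 18
  O: 1

C8H18O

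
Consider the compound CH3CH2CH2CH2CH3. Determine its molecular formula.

Element totals:
  C: 5
  H: 12

C5H12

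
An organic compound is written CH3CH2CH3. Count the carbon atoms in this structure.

Element totals:
  C: 3
  H: 8

3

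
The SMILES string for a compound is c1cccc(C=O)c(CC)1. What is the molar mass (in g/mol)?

Atom tally by fragment:
  benzene ring core → C:6 H:6
  (− 2 ring H displaced by substituents)
  + CHO → C:1 H:1 O:1
  + C2H5 → C:2 H:5
Element totals:
  C: 9
  H: 10
  O: 1
Molecular formula: C9H10O.
  M = 9(12.011) + 10(1.008) + 15.999
    = 108.099 + 10.080 + 15.999 = 134.178

134.18 g/mol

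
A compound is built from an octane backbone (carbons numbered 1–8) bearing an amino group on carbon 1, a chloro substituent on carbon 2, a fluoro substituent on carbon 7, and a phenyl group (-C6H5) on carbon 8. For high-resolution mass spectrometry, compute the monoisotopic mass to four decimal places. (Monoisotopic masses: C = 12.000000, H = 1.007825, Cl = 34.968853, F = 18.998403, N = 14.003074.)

257.1347

Atom tally by fragment:
  H2NCH2 → C:1 H:4 N:1
  CH(Cl) → C:1 H:1 Cl:1
  CH2 → C:1 H:2
  CH2 → C:1 H:2
  CH2 → C:1 H:2
  CH2 → C:1 H:2
  CH(F) → C:1 H:1 F:1
  CH2C6H5 → C:7 H:7
Element totals:
  C: 14
  H: 21
  Cl: 1
  F: 1
  N: 1
Molecular formula: C14H21ClFN.
  M = 14(12.0) + 21(1.007825) + 34.968853 + 18.998403 + 14.003074
    = 168.000000 + 21.164325 + 34.968853 + 18.998403 + 14.003074 = 257.134655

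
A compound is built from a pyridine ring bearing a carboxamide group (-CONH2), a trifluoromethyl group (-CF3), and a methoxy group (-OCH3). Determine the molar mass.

Atom tally by fragment:
  pyridine ring core → C:5 H:5 N:1
  (− 3 ring H displaced by substituents)
  + CONH2 → C:1 H:2 O:1 N:1
  + CF3 → C:1 F:3
  + OCH3 → C:1 H:3 O:1
Element totals:
  C: 8
  H: 7
  F: 3
  N: 2
  O: 2
Molecular formula: C8H7F3N2O2.
  M = 8(12.011) + 7(1.008) + 3(18.998) + 2(14.007) + 2(15.999)
    = 96.088 + 7.056 + 56.994 + 28.014 + 31.998 = 220.150

220.15 g/mol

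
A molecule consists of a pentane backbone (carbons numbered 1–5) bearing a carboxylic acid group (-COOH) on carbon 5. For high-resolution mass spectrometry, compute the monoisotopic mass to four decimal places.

116.0837

Atom tally by fragment:
  CH3 → C:1 H:3
  CH2 → C:1 H:2
  CH2 → C:1 H:2
  CH2 → C:1 H:2
  CH2COOH → C:2 H:3 O:2
Element totals:
  C: 6
  H: 12
  O: 2
Molecular formula: C6H12O2.
  M = 6(12.0) + 12(1.007825) + 2(15.994915)
    = 72.000000 + 12.093900 + 31.989830 = 116.083730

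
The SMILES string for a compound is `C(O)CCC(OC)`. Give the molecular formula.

Atom tally by fragment:
  HOCH2 → C:1 H:3 O:1
  CH2 → C:1 H:2
  CH2 → C:1 H:2
  CH2OCH3 → C:2 H:5 O:1
Element totals:
  C: 5
  H: 12
  O: 2

C5H12O2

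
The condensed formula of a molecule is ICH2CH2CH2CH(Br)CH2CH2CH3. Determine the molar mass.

Atom tally by fragment:
  ICH2 → C:1 H:2 I:1
  CH2 → C:1 H:2
  CH2 → C:1 H:2
  CH(Br) → C:1 H:1 Br:1
  CH2 → C:1 H:2
  CH2 → C:1 H:2
  CH3 → C:1 H:3
Element totals:
  C: 7
  H: 14
  Br: 1
  I: 1
Molecular formula: C7H14BrI.
  M = 7(12.011) + 14(1.008) + 79.904 + 126.904
    = 84.077 + 14.112 + 79.904 + 126.904 = 304.997

305.00 g/mol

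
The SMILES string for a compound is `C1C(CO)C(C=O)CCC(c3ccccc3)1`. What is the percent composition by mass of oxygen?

Atom tally by fragment:
  cyclohexane ring core → C:6 H:12
  (− 3 ring H displaced by substituents)
  + CH2OH → C:1 H:3 O:1
  + CHO → C:1 H:1 O:1
  + C6H5 → C:6 H:5
Element totals:
  C: 14
  H: 18
  O: 2
Molecular formula: C14H18O2.
Molar mass = 218.296 g/mol.
Mass from O: 2 × 15.999 = 31.998 g/mol.
%O = 31.998 / 218.296 × 100 = 14.66%.

14.66%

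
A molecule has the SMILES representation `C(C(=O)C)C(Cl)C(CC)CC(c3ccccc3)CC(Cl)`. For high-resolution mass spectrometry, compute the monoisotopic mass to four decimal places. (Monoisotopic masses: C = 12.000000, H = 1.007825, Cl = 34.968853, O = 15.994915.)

Atom tally by fragment:
  CH3COCH2 → C:3 H:5 O:1
  CH(Cl) → C:1 H:1 Cl:1
  CH(C2H5) → C:3 H:6
  CH2 → C:1 H:2
  CH(C6H5) → C:7 H:6
  CH2 → C:1 H:2
  CH2Cl → C:1 H:2 Cl:1
Element totals:
  C: 17
  H: 24
  Cl: 2
  O: 1
Molecular formula: C17H24Cl2O.
  M = 17(12.0) + 24(1.007825) + 2(34.968853) + 15.994915
    = 204.000000 + 24.187800 + 69.937706 + 15.994915 = 314.120421

314.1204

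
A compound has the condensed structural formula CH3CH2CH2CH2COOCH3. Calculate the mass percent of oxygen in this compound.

Atom tally by fragment:
  CH3 → C:1 H:3
  CH2 → C:1 H:2
  CH2 → C:1 H:2
  CH2COOCH3 → C:3 H:5 O:2
Element totals:
  C: 6
  H: 12
  O: 2
Molecular formula: C6H12O2.
Molar mass = 116.160 g/mol.
Mass from O: 2 × 15.999 = 31.998 g/mol.
%O = 31.998 / 116.160 × 100 = 27.55%.

27.55%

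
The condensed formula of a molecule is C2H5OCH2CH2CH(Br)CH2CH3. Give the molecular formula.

Atom tally by fragment:
  C2H5OCH2 → C:3 H:7 O:1
  CH2 → C:1 H:2
  CH(Br) → C:1 H:1 Br:1
  CH2 → C:1 H:2
  CH3 → C:1 H:3
Element totals:
  C: 7
  H: 15
  Br: 1
  O: 1

C7H15BrO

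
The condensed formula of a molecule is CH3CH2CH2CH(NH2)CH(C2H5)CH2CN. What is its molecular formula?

Element totals:
  C: 9
  H: 18
  N: 2

C9H18N2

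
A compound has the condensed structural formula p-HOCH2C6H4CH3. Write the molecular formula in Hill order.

Element totals:
  C: 8
  H: 10
  O: 1

C8H10O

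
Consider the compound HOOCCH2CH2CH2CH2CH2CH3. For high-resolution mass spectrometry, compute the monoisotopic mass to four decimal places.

Atom tally by fragment:
  HOOCCH2 → C:2 H:3 O:2
  CH2 → C:1 H:2
  CH2 → C:1 H:2
  CH2 → C:1 H:2
  CH2 → C:1 H:2
  CH3 → C:1 H:3
Element totals:
  C: 7
  H: 14
  O: 2
Molecular formula: C7H14O2.
  M = 7(12.0) + 14(1.007825) + 2(15.994915)
    = 84.000000 + 14.109550 + 31.989830 = 130.099380

130.0994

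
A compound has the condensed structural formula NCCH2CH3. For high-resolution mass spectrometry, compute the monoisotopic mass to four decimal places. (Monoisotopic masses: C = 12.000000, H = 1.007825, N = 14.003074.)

Element totals:
  C: 3
  H: 5
  N: 1
Molecular formula: C3H5N.
  M = 3(12.0) + 5(1.007825) + 14.003074
    = 36.000000 + 5.039125 + 14.003074 = 55.042199

55.0422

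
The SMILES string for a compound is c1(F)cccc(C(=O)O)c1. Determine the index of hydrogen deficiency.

Atom tally by fragment:
  benzene ring core → C:6 H:6
  (− 2 ring H displaced by substituents)
  + F → F:1
  + COOH → C:1 H:1 O:2
Element totals:
  C: 7
  H: 5
  F: 1
  O: 2
Molecular formula: C7H5FO2.
DoU = (2C + 2 + N − H − X) / 2 = (2·7 + 2 + 0 − 5 − 1) / 2 = 5.

5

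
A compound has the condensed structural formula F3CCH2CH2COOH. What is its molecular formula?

Atom tally by fragment:
  F3CCH2 → C:2 H:2 F:3
  CH2COOH → C:2 H:3 O:2
Element totals:
  C: 4
  H: 5
  F: 3
  O: 2

C4H5F3O2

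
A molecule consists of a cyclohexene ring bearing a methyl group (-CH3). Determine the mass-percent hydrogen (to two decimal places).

Atom tally by fragment:
  cyclohexene ring core → C:6 H:10
  (− 1 ring H displaced by substituents)
  + CH3 → C:1 H:3
Element totals:
  C: 7
  H: 12
Molecular formula: C7H12.
Molar mass = 96.173 g/mol.
Mass from H: 12 × 1.008 = 12.096 g/mol.
%H = 12.096 / 96.173 × 100 = 12.58%.

12.58%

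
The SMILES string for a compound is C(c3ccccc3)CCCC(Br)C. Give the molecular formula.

C12H17Br

Atom tally by fragment:
  C6H5CH2 → C:7 H:7
  CH2 → C:1 H:2
  CH2 → C:1 H:2
  CH2 → C:1 H:2
  CH(Br) → C:1 H:1 Br:1
  CH3 → C:1 H:3
Element totals:
  C: 12
  H: 17
  Br: 1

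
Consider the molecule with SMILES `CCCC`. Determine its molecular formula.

C4H10

Atom tally by fragment:
  CH3 → C:1 H:3
  CH2 → C:1 H:2
  CH2 → C:1 H:2
  CH3 → C:1 H:3
Element totals:
  C: 4
  H: 10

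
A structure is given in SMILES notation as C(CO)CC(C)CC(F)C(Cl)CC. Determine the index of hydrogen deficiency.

0

Atom tally by fragment:
  HOCH2CH2 → C:2 H:5 O:1
  CH2 → C:1 H:2
  CH(CH3) → C:2 H:4
  CH2 → C:1 H:2
  CH(F) → C:1 H:1 F:1
  CH(Cl) → C:1 H:1 Cl:1
  CH2 → C:1 H:2
  CH3 → C:1 H:3
Element totals:
  C: 10
  H: 20
  Cl: 1
  F: 1
  O: 1
Molecular formula: C10H20ClFO.
DoU = (2C + 2 + N − H − X) / 2 = (2·10 + 2 + 0 − 20 − 2) / 2 = 0.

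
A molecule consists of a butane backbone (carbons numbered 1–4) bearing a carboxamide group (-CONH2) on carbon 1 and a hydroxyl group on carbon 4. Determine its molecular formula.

Atom tally by fragment:
  H2NOCCH2 → C:2 H:4 O:1 N:1
  CH2 → C:1 H:2
  CH2 → C:1 H:2
  CH2OH → C:1 H:3 O:1
Element totals:
  C: 5
  H: 11
  N: 1
  O: 2

C5H11NO2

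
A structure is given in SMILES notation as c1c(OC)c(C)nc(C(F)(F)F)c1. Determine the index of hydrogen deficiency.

Atom tally by fragment:
  pyridine ring core → C:5 H:5 N:1
  (− 3 ring H displaced by substituents)
  + OCH3 → C:1 H:3 O:1
  + CH3 → C:1 H:3
  + CF3 → C:1 F:3
Element totals:
  C: 8
  H: 8
  F: 3
  N: 1
  O: 1
Molecular formula: C8H8F3NO.
DoU = (2C + 2 + N − H − X) / 2 = (2·8 + 2 + 1 − 8 − 3) / 2 = 4.

4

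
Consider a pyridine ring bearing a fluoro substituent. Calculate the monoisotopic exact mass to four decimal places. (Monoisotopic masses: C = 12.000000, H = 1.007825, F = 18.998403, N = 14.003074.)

Atom tally by fragment:
  pyridine ring core → C:5 H:5 N:1
  (− 1 ring H displaced by substituents)
  + F → F:1
Element totals:
  C: 5
  H: 4
  F: 1
  N: 1
Molecular formula: C5H4FN.
  M = 5(12.0) + 4(1.007825) + 18.998403 + 14.003074
    = 60.000000 + 4.031300 + 18.998403 + 14.003074 = 97.032777

97.0328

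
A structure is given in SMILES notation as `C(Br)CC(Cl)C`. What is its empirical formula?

C4H8BrCl

Atom tally by fragment:
  BrCH2 → C:1 H:2 Br:1
  CH2 → C:1 H:2
  CH(Cl) → C:1 H:1 Cl:1
  CH3 → C:1 H:3
Element totals:
  C: 4
  H: 8
  Br: 1
  Cl: 1
Molecular formula: C4H8BrCl.
gcd of subscripts (1, 4, 1, 8) = 1, so the empirical formula equals the molecular formula.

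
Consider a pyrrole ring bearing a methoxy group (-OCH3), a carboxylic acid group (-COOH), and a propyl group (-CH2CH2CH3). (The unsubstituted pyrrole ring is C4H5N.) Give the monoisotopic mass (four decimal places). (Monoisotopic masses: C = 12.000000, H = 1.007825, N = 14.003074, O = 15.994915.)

183.0895

Atom tally by fragment:
  pyrrole ring core → C:4 H:5 N:1
  (− 3 ring H displaced by substituents)
  + OCH3 → C:1 H:3 O:1
  + COOH → C:1 H:1 O:2
  + CH2CH2CH3 → C:3 H:7
Element totals:
  C: 9
  H: 13
  N: 1
  O: 3
Molecular formula: C9H13NO3.
  M = 9(12.0) + 13(1.007825) + 14.003074 + 3(15.994915)
    = 108.000000 + 13.101725 + 14.003074 + 47.984745 = 183.089544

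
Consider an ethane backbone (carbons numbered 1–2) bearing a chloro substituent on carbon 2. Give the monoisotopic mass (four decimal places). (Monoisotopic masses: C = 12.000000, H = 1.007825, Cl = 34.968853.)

Atom tally by fragment:
  CH3 → C:1 H:3
  CH2Cl → C:1 H:2 Cl:1
Element totals:
  C: 2
  H: 5
  Cl: 1
Molecular formula: C2H5Cl.
  M = 2(12.0) + 5(1.007825) + 34.968853
    = 24.000000 + 5.039125 + 34.968853 = 64.007978

64.0080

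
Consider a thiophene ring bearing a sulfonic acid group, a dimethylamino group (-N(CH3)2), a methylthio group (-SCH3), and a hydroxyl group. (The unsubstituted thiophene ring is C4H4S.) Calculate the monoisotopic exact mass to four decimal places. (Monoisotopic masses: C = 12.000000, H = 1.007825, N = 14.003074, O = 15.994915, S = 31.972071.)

268.9850

Atom tally by fragment:
  thiophene ring core → C:4 H:4 S:1
  (− 4 ring H displaced by substituents)
  + SO3H → S:1 O:3 H:1
  + N(CH3)2 → N:1 C:2 H:6
  + SCH3 → C:1 H:3 S:1
  + OH → O:1 H:1
Element totals:
  C: 7
  H: 11
  N: 1
  O: 4
  S: 3
Molecular formula: C7H11NO4S3.
  M = 7(12.0) + 11(1.007825) + 14.003074 + 4(15.994915) + 3(31.972071)
    = 84.000000 + 11.086075 + 14.003074 + 63.979660 + 95.916213 = 268.985022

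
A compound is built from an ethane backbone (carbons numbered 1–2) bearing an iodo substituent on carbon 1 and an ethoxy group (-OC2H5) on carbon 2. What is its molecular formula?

Atom tally by fragment:
  ICH2 → C:1 H:2 I:1
  CH2OC2H5 → C:3 H:7 O:1
Element totals:
  C: 4
  H: 9
  I: 1
  O: 1

C4H9IO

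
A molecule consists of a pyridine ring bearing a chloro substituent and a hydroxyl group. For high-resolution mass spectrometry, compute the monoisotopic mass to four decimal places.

128.9981

Atom tally by fragment:
  pyridine ring core → C:5 H:5 N:1
  (− 2 ring H displaced by substituents)
  + Cl → Cl:1
  + OH → O:1 H:1
Element totals:
  C: 5
  H: 4
  Cl: 1
  N: 1
  O: 1
Molecular formula: C5H4ClNO.
  M = 5(12.0) + 4(1.007825) + 34.968853 + 14.003074 + 15.994915
    = 60.000000 + 4.031300 + 34.968853 + 14.003074 + 15.994915 = 128.998142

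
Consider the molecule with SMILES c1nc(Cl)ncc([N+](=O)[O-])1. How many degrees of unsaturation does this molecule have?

Atom tally by fragment:
  pyrimidine ring core → C:4 H:4 N:2
  (− 2 ring H displaced by substituents)
  + Cl → Cl:1
  + NO2 → N:1 O:2
Element totals:
  C: 4
  H: 2
  Cl: 1
  N: 3
  O: 2
Molecular formula: C4H2ClN3O2.
DoU = (2C + 2 + N − H − X) / 2 = (2·4 + 2 + 3 − 2 − 1) / 2 = 5.

5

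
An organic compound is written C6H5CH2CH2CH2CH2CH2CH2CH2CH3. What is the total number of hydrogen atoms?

22

Element totals:
  C: 14
  H: 22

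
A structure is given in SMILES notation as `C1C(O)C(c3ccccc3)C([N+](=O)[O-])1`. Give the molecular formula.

C10H11NO3

Atom tally by fragment:
  cyclobutane ring core → C:4 H:8
  (− 3 ring H displaced by substituents)
  + OH → O:1 H:1
  + C6H5 → C:6 H:5
  + NO2 → N:1 O:2
Element totals:
  C: 10
  H: 11
  N: 1
  O: 3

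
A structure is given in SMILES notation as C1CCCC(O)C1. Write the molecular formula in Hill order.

Atom tally by fragment:
  cyclohexane ring core → C:6 H:12
  (− 1 ring H displaced by substituents)
  + OH → O:1 H:1
Element totals:
  C: 6
  H: 12
  O: 1

C6H12O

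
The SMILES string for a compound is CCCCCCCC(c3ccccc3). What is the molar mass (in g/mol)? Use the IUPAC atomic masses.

Atom tally by fragment:
  CH3 → C:1 H:3
  CH2 → C:1 H:2
  CH2 → C:1 H:2
  CH2 → C:1 H:2
  CH2 → C:1 H:2
  CH2 → C:1 H:2
  CH2 → C:1 H:2
  CH2C6H5 → C:7 H:7
Element totals:
  C: 14
  H: 22
Molecular formula: C14H22.
  M = 14(12.011) + 22(1.008)
    = 168.154 + 22.176 = 190.330

190.33 g/mol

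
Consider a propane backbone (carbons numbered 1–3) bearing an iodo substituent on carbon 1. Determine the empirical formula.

C3H7I

Atom tally by fragment:
  ICH2 → C:1 H:2 I:1
  CH2 → C:1 H:2
  CH3 → C:1 H:3
Element totals:
  C: 3
  H: 7
  I: 1
Molecular formula: C3H7I.
gcd of subscripts (3, 7, 1) = 1, so the empirical formula equals the molecular formula.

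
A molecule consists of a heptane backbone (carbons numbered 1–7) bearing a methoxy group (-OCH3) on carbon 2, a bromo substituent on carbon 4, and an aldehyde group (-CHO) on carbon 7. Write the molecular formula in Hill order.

Atom tally by fragment:
  CH3 → C:1 H:3
  CH(OCH3) → C:2 H:4 O:1
  CH2 → C:1 H:2
  CH(Br) → C:1 H:1 Br:1
  CH2 → C:1 H:2
  CH2 → C:1 H:2
  CH2CHO → C:2 H:3 O:1
Element totals:
  C: 9
  H: 17
  Br: 1
  O: 2

C9H17BrO2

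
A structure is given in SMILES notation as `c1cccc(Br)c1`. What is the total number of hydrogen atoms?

5

Atom tally by fragment:
  benzene ring core → C:6 H:6
  (− 1 ring H displaced by substituents)
  + Br → Br:1
Element totals:
  C: 6
  H: 5
  Br: 1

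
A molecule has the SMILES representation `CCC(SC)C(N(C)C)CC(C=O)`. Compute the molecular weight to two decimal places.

Atom tally by fragment:
  CH3 → C:1 H:3
  CH2 → C:1 H:2
  CH(SCH3) → C:2 H:4 S:1
  CH(N(CH3)2) → C:3 H:7 N:1
  CH2 → C:1 H:2
  CH2CHO → C:2 H:3 O:1
Element totals:
  C: 10
  H: 21
  N: 1
  O: 1
  S: 1
Molecular formula: C10H21NOS.
  M = 10(12.011) + 21(1.008) + 14.007 + 15.999 + 32.06
    = 120.110 + 21.168 + 14.007 + 15.999 + 32.060 = 203.344

203.34 g/mol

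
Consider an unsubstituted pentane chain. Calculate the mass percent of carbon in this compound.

Atom tally by fragment:
  CH3 → C:1 H:3
  CH2 → C:1 H:2
  CH2 → C:1 H:2
  CH2 → C:1 H:2
  CH3 → C:1 H:3
Element totals:
  C: 5
  H: 12
Molecular formula: C5H12.
Molar mass = 72.151 g/mol.
Mass from C: 5 × 12.011 = 60.055 g/mol.
%C = 60.055 / 72.151 × 100 = 83.24%.

83.24%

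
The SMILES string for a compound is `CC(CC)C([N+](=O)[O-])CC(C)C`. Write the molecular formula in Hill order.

C9H19NO2

Atom tally by fragment:
  CH3 → C:1 H:3
  CH(C2H5) → C:3 H:6
  CH(NO2) → C:1 H:1 N:1 O:2
  CH2 → C:1 H:2
  CH(CH3) → C:2 H:4
  CH3 → C:1 H:3
Element totals:
  C: 9
  H: 19
  N: 1
  O: 2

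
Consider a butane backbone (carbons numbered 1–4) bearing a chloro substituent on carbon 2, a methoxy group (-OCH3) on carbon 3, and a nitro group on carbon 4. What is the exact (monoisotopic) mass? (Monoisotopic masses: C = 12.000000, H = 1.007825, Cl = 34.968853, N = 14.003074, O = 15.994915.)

Atom tally by fragment:
  CH3 → C:1 H:3
  CH(Cl) → C:1 H:1 Cl:1
  CH(OCH3) → C:2 H:4 O:1
  CH2NO2 → C:1 H:2 N:1 O:2
Element totals:
  C: 5
  H: 10
  Cl: 1
  N: 1
  O: 3
Molecular formula: C5H10ClNO3.
  M = 5(12.0) + 10(1.007825) + 34.968853 + 14.003074 + 3(15.994915)
    = 60.000000 + 10.078250 + 34.968853 + 14.003074 + 47.984745 = 167.034922

167.0349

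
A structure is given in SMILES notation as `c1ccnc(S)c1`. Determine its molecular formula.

C5H5NS

Atom tally by fragment:
  pyridine ring core → C:5 H:5 N:1
  (− 1 ring H displaced by substituents)
  + SH → S:1 H:1
Element totals:
  C: 5
  H: 5
  N: 1
  S: 1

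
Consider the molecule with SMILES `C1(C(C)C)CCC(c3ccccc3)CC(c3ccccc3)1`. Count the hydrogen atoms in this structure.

Atom tally by fragment:
  cyclohexane ring core → C:6 H:12
  (− 3 ring H displaced by substituents)
  + CH(CH3)2 → C:3 H:7
  + C6H5 → C:6 H:5
  + C6H5 → C:6 H:5
Element totals:
  C: 21
  H: 26

26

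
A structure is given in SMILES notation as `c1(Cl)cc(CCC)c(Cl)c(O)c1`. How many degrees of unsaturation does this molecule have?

4

Atom tally by fragment:
  benzene ring core → C:6 H:6
  (− 4 ring H displaced by substituents)
  + Cl → Cl:1
  + CH2CH2CH3 → C:3 H:7
  + Cl → Cl:1
  + OH → O:1 H:1
Element totals:
  C: 9
  H: 10
  Cl: 2
  O: 1
Molecular formula: C9H10Cl2O.
DoU = (2C + 2 + N − H − X) / 2 = (2·9 + 2 + 0 − 10 − 2) / 2 = 4.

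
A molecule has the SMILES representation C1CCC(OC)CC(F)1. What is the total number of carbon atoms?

Atom tally by fragment:
  cyclohexane ring core → C:6 H:12
  (− 2 ring H displaced by substituents)
  + OCH3 → C:1 H:3 O:1
  + F → F:1
Element totals:
  C: 7
  H: 13
  F: 1
  O: 1

7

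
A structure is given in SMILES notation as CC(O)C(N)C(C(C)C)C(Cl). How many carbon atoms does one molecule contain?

Atom tally by fragment:
  CH3 → C:1 H:3
  CH(OH) → C:1 H:2 O:1
  CH(NH2) → C:1 H:3 N:1
  CH(CH(CH3)2) → C:4 H:8
  CH2Cl → C:1 H:2 Cl:1
Element totals:
  C: 8
  H: 18
  Cl: 1
  N: 1
  O: 1

8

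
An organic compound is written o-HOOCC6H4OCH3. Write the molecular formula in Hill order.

Atom tally by fragment:
  benzene ring core → C:6 H:6
  (− 2 ring H displaced by substituents)
  + COOH → C:1 H:1 O:2
  + OCH3 → C:1 H:3 O:1
Element totals:
  C: 8
  H: 8
  O: 3

C8H8O3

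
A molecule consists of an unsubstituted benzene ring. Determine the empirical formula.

Atom tally by fragment:
  benzene ring core → C:6 H:6
Element totals:
  C: 6
  H: 6
Molecular formula: C6H6.
gcd of subscripts = 6; dividing each by 6:
  C: 6/6 = 1
  H: 6/6 = 1

CH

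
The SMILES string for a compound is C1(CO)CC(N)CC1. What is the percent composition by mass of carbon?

62.57%

Atom tally by fragment:
  cyclopentane ring core → C:5 H:10
  (− 2 ring H displaced by substituents)
  + CH2OH → C:1 H:3 O:1
  + NH2 → N:1 H:2
Element totals:
  C: 6
  H: 13
  N: 1
  O: 1
Molecular formula: C6H13NO.
Molar mass = 115.176 g/mol.
Mass from C: 6 × 12.011 = 72.066 g/mol.
%C = 72.066 / 115.176 × 100 = 62.57%.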